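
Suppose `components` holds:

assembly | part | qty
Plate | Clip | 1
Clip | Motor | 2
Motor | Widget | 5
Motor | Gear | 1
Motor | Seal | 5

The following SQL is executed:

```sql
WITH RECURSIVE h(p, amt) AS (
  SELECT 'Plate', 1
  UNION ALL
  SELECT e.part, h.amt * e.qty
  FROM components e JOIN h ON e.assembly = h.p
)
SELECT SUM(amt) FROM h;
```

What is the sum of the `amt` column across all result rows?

Base: (Plate, amt=1).
Iteration 1: components of {Plate} -> Clip = 1*1 = 1.
Iteration 2: components of {Clip} -> Motor = 1*2 = 2.
Iteration 3: components of {Motor} -> Gear = 2*1 = 2, Seal = 2*5 = 10, Widget = 2*5 = 10.
Iteration 4: no further components; recursion stops.
SUM(amt) = 1 + 1 + 2 + 10 + 2 + 10 = 26.

26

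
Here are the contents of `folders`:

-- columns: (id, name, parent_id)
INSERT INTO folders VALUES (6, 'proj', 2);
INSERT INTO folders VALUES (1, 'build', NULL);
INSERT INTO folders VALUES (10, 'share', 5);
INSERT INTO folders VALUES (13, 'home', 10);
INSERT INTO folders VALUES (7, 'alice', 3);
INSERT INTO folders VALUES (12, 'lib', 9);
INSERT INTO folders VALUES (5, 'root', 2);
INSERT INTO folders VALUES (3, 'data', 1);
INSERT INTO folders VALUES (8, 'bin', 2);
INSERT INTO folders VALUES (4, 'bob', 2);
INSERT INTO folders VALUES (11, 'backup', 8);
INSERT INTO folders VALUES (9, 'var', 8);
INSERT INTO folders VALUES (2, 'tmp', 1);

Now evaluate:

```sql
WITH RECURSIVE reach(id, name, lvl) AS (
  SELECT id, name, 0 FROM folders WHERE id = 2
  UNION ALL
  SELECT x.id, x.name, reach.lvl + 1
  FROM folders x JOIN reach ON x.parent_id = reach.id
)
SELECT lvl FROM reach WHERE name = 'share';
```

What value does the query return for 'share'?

Base: id=2 (tmp) at lvl 0.
Iteration 1: rows with parent_id in {2} -> bob (id 4, lvl 1), root (id 5, lvl 1), proj (id 6, lvl 1), bin (id 8, lvl 1).
Iteration 2: rows with parent_id in {4,5,6,8} -> var (id 9, lvl 2), share (id 10, lvl 2), backup (id 11, lvl 2).
Iteration 3: rows with parent_id in {9,10,11} -> lib (id 12, lvl 3), home (id 13, lvl 3).
Iteration 4: no rows with parent_id in {12,13}; recursion stops.

2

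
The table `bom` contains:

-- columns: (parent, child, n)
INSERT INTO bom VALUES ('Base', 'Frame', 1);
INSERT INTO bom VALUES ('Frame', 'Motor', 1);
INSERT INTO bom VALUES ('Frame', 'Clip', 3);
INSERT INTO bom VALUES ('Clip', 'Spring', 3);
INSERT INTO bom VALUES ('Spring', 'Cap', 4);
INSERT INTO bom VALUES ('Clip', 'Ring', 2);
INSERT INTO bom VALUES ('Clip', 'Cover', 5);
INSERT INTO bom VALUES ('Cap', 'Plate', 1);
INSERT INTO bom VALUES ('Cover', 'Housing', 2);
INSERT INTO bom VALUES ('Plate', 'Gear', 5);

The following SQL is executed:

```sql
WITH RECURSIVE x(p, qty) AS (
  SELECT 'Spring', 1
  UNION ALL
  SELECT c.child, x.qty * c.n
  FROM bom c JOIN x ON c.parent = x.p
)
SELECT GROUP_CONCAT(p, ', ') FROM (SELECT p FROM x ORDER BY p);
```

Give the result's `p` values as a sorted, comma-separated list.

Base: (Spring, qty=1).
Iteration 1: components of {Spring} -> Cap = 1*4 = 4.
Iteration 2: components of {Cap} -> Plate = 4*1 = 4.
Iteration 3: components of {Plate} -> Gear = 4*5 = 20.
Iteration 4: no further components; recursion stops.

Cap, Gear, Plate, Spring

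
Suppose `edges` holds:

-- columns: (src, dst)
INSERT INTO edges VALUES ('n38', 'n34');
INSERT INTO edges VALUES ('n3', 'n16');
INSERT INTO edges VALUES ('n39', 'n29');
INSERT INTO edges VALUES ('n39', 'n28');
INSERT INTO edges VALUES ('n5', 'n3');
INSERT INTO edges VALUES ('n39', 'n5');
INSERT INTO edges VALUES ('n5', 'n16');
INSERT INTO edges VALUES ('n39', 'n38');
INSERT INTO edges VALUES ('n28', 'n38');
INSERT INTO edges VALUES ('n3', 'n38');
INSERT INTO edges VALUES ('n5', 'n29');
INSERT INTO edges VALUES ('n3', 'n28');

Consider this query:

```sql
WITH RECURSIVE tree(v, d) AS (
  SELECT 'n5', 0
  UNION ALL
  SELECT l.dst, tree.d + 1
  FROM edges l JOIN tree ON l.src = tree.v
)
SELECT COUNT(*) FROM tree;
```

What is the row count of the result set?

Base: (n5, d=0).
Iteration 1: edges from {n5} -> (n16, d=1), (n29, d=1), (n3, d=1).
Iteration 2: edges from {n16,n29,n3} -> (n16, d=2), (n28, d=2), (n38, d=2).
Iteration 3: edges from {n16,n28,n38} -> (n34, d=3), (n38, d=3).
Iteration 4: edges from {n34,n38} -> (n34, d=4).
Iteration 5: no outgoing edges from {n34}; recursion stops.
Total rows emitted: 10.

10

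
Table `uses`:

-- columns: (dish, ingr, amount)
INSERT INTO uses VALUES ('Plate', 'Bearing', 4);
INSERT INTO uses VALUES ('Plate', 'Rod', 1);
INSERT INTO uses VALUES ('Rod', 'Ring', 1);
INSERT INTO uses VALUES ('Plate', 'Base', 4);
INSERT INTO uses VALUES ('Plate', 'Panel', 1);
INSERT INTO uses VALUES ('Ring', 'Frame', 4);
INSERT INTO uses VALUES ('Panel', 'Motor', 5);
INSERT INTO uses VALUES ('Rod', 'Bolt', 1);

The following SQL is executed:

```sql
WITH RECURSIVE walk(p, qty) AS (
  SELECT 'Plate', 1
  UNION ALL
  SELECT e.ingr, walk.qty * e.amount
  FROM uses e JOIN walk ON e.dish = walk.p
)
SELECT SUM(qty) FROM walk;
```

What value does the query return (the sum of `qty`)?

Base: (Plate, qty=1).
Iteration 1: components of {Plate} -> Base = 1*4 = 4, Bearing = 1*4 = 4, Panel = 1*1 = 1, Rod = 1*1 = 1.
Iteration 2: components of {Base,Bearing,Panel,Rod} -> Bolt = 1*1 = 1, Motor = 1*5 = 5, Ring = 1*1 = 1.
Iteration 3: components of {Bolt,Motor,Ring} -> Frame = 1*4 = 4.
Iteration 4: no further components; recursion stops.
SUM(qty) = 1 + 4 + 1 + 4 + 1 + 1 + 1 + 5 + 4 = 22.

22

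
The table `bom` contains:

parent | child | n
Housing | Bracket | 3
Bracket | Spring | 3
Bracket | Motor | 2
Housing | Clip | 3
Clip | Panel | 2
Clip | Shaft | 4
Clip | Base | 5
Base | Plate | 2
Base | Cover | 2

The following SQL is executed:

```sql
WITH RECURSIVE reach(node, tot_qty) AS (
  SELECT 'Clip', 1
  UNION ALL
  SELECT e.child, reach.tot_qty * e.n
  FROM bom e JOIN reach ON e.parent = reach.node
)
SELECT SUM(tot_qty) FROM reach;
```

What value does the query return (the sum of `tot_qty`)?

32

Base: (Clip, tot_qty=1).
Iteration 1: components of {Clip} -> Base = 1*5 = 5, Panel = 1*2 = 2, Shaft = 1*4 = 4.
Iteration 2: components of {Base,Panel,Shaft} -> Cover = 5*2 = 10, Plate = 5*2 = 10.
Iteration 3: no further components; recursion stops.
SUM(tot_qty) = 1 + 2 + 4 + 5 + 10 + 10 = 32.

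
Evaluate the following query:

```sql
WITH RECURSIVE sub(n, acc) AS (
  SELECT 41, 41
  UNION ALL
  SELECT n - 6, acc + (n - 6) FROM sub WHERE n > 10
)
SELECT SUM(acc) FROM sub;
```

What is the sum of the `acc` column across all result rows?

Base: n=41, acc=41.
Iteration 1: 41 > 10 holds -> n = 41 - 6 = 35, acc = 41 + 35 = 76.
Iteration 2: 35 > 10 holds -> n = 35 - 6 = 29, acc = 76 + 29 = 105.
Iteration 3: 29 > 10 holds -> n = 29 - 6 = 23, acc = 105 + 23 = 128.
Iteration 4: 23 > 10 holds -> n = 23 - 6 = 17, acc = 128 + 17 = 145.
Iteration 5: 17 > 10 holds -> n = 17 - 6 = 11, acc = 145 + 11 = 156.
Iteration 6: 11 > 10 holds -> n = 11 - 6 = 5, acc = 156 + 5 = 161.
Iteration 7: 5 > 10 fails; recursion stops.
SUM(acc) = 41 + 76 + 105 + 128 + 145 + 156 + 161 = 812.

812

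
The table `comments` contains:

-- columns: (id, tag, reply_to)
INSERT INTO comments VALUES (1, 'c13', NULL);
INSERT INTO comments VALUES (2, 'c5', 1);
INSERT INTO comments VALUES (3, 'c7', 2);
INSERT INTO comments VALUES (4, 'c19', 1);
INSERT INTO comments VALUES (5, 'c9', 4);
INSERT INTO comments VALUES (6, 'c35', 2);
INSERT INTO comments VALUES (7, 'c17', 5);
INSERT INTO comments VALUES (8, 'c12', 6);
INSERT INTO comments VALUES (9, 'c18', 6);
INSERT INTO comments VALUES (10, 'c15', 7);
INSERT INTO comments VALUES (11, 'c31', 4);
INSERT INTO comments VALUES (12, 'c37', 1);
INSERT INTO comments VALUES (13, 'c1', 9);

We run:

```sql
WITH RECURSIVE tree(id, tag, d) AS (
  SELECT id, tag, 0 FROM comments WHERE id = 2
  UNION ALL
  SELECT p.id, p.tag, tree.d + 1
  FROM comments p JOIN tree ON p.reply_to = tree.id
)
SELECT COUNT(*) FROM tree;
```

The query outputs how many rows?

Base: id=2 (c5) at d 0.
Iteration 1: rows with reply_to in {2} -> c7 (id 3, d 1), c35 (id 6, d 1).
Iteration 2: rows with reply_to in {3,6} -> c12 (id 8, d 2), c18 (id 9, d 2).
Iteration 3: rows with reply_to in {8,9} -> c1 (id 13, d 3).
Iteration 4: no rows with reply_to in {13}; recursion stops.
Total rows emitted: 6.

6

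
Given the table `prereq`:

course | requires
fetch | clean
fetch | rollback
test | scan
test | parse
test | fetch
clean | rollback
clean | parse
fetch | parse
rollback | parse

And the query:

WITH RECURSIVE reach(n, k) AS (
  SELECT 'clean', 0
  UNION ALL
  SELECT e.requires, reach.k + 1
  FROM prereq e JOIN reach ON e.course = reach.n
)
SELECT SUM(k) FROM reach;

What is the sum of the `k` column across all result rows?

Base: (clean, k=0).
Iteration 1: edges from {clean} -> (parse, k=1), (rollback, k=1).
Iteration 2: edges from {parse,rollback} -> (parse, k=2).
Iteration 3: no outgoing edges from {parse}; recursion stops.
SUM(k) = 0 + 1 + 1 + 2 = 4.

4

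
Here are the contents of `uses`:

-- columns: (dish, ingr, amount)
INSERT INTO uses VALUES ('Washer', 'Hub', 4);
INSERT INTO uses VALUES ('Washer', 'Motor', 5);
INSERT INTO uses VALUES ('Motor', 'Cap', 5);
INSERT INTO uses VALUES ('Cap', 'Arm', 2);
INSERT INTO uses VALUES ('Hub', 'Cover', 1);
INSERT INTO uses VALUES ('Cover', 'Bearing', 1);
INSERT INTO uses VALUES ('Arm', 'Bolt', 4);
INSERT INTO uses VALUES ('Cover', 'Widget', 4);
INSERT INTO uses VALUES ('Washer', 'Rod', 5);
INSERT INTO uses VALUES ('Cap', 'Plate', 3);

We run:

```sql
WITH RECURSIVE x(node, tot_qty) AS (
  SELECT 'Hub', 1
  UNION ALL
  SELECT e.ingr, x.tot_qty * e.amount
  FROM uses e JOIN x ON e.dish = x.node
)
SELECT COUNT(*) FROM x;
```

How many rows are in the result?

Base: (Hub, tot_qty=1).
Iteration 1: components of {Hub} -> Cover = 1*1 = 1.
Iteration 2: components of {Cover} -> Bearing = 1*1 = 1, Widget = 1*4 = 4.
Iteration 3: no further components; recursion stops.
Total rows emitted: 4.

4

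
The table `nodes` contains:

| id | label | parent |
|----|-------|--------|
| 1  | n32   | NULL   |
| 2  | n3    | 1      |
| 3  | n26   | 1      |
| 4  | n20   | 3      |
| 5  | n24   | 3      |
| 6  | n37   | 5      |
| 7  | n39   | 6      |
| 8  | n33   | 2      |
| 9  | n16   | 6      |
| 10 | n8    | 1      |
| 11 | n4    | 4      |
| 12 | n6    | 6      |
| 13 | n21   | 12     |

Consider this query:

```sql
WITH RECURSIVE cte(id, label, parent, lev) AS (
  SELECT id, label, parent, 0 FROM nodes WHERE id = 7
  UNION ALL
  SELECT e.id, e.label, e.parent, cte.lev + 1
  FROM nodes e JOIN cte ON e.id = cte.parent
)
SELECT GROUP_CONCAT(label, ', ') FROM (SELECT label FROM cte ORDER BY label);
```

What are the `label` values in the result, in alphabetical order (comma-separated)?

n24, n26, n32, n37, n39

Base: id=7 (n39), parent=6, lev 0.
Iteration 1: join on id=6 -> n37 (id 6, parent=5, lev 1).
Iteration 2: join on id=5 -> n24 (id 5, parent=3, lev 2).
Iteration 3: join on id=3 -> n26 (id 3, parent=1, lev 3).
Iteration 4: join on id=1 -> n32 (id 1, parent=NULL, lev 4).
Iteration 5: parent is NULL; no match; recursion stops.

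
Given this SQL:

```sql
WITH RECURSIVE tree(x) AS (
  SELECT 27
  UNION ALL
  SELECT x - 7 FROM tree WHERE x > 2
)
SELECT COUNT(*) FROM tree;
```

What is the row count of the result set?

Base: x=27.
Iteration 1: 27 > 2 holds -> x = 27 - 7 = 20.
Iteration 2: 20 > 2 holds -> x = 20 - 7 = 13.
Iteration 3: 13 > 2 holds -> x = 13 - 7 = 6.
Iteration 4: 6 > 2 holds -> x = 6 - 7 = -1.
Iteration 5: -1 > 2 fails; recursion stops.
Total rows emitted: 5.

5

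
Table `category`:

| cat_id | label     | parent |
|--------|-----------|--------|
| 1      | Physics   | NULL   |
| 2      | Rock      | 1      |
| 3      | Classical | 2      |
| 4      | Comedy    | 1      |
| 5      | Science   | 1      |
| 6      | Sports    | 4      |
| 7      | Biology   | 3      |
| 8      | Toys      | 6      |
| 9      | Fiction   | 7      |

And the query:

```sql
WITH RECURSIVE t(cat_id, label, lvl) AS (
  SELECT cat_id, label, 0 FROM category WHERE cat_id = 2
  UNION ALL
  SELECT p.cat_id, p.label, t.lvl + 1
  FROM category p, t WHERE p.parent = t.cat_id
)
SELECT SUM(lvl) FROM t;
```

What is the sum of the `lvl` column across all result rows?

6

Base: cat_id=2 (Rock) at lvl 0.
Iteration 1: rows with parent in {2} -> Classical (id 3, lvl 1).
Iteration 2: rows with parent in {3} -> Biology (id 7, lvl 2).
Iteration 3: rows with parent in {7} -> Fiction (id 9, lvl 3).
Iteration 4: no rows with parent in {9}; recursion stops.
SUM(lvl) = 0 + 1 + 2 + 3 = 6.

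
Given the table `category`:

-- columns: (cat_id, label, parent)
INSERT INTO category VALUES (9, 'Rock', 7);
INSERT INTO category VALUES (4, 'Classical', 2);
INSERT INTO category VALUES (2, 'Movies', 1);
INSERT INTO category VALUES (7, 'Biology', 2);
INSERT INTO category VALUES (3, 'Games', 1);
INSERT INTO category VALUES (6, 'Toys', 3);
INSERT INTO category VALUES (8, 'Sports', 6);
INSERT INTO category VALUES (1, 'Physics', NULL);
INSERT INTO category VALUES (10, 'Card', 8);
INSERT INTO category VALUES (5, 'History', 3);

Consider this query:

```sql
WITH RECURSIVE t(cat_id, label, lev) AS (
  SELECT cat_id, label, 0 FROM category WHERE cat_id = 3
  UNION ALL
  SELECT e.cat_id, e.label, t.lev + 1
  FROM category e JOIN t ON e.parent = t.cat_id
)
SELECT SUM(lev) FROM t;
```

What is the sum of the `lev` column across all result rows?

7

Base: cat_id=3 (Games) at lev 0.
Iteration 1: rows with parent in {3} -> History (id 5, lev 1), Toys (id 6, lev 1).
Iteration 2: rows with parent in {5,6} -> Sports (id 8, lev 2).
Iteration 3: rows with parent in {8} -> Card (id 10, lev 3).
Iteration 4: no rows with parent in {10}; recursion stops.
SUM(lev) = 0 + 1 + 1 + 2 + 3 = 7.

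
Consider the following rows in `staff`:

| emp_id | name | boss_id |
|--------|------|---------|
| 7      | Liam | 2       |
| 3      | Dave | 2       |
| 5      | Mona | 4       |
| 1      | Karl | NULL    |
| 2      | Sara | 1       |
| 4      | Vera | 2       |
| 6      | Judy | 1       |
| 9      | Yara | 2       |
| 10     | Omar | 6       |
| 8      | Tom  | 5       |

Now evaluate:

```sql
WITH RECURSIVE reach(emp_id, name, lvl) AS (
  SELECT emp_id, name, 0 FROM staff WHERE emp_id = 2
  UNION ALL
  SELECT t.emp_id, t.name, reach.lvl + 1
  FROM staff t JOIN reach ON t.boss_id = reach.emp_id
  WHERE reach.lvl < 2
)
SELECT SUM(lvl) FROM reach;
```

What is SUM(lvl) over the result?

Base: emp_id=2 (Sara) at lvl 0.
Iteration 1: rows with boss_id in {2} -> Dave (id 3, lvl 1), Vera (id 4, lvl 1), Liam (id 7, lvl 1), Yara (id 9, lvl 1).
Iteration 2: rows with boss_id in {3,4,7,9} -> Mona (id 5, lvl 2).
Iteration 3: lvl < 2 fails for all current rows; recursion stops.
SUM(lvl) = 0 + 1 + 1 + 1 + 1 + 2 = 6.

6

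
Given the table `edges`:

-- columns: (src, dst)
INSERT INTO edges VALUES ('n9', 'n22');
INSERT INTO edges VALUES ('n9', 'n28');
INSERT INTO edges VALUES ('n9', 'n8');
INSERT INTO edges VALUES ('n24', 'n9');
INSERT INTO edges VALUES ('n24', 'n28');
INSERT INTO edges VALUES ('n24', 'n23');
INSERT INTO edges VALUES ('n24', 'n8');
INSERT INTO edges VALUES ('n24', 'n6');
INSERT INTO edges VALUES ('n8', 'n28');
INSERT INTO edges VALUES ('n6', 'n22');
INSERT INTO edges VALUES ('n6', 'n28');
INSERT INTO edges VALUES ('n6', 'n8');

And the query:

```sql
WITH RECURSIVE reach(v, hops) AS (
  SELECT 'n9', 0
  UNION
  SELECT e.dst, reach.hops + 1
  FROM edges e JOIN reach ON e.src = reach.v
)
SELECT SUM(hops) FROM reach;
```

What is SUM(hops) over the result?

Base: (n9, hops=0).
Iteration 1: edges from {n9} -> (n22, hops=1), (n28, hops=1), (n8, hops=1).
Iteration 2: edges from {n22,n28,n8} -> (n28, hops=2).
Iteration 3: no outgoing edges from {n28}; recursion stops.
SUM(hops) = 0 + 1 + 1 + 1 + 2 = 5.

5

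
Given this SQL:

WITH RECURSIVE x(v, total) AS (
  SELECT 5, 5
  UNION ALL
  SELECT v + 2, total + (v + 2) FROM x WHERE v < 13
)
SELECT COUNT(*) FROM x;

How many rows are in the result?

Base: v=5, total=5.
Iteration 1: 5 < 13 holds -> v = 5 + 2 = 7, total = 5 + 7 = 12.
Iteration 2: 7 < 13 holds -> v = 7 + 2 = 9, total = 12 + 9 = 21.
Iteration 3: 9 < 13 holds -> v = 9 + 2 = 11, total = 21 + 11 = 32.
Iteration 4: 11 < 13 holds -> v = 11 + 2 = 13, total = 32 + 13 = 45.
Iteration 5: 13 < 13 fails; recursion stops.
Total rows emitted: 5.

5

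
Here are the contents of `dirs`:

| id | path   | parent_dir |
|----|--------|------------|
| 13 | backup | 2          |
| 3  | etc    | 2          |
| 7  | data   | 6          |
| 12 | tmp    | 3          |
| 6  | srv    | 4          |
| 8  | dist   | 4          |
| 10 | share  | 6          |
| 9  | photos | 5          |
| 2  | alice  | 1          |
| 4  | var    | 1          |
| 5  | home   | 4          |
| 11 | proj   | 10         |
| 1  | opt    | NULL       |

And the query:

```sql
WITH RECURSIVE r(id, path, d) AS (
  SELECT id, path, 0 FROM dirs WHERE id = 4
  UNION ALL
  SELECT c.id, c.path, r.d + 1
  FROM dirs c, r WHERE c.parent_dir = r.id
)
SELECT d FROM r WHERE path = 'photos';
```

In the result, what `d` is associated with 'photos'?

2

Base: id=4 (var) at d 0.
Iteration 1: rows with parent_dir in {4} -> home (id 5, d 1), srv (id 6, d 1), dist (id 8, d 1).
Iteration 2: rows with parent_dir in {5,6,8} -> data (id 7, d 2), photos (id 9, d 2), share (id 10, d 2).
Iteration 3: rows with parent_dir in {7,9,10} -> proj (id 11, d 3).
Iteration 4: no rows with parent_dir in {11}; recursion stops.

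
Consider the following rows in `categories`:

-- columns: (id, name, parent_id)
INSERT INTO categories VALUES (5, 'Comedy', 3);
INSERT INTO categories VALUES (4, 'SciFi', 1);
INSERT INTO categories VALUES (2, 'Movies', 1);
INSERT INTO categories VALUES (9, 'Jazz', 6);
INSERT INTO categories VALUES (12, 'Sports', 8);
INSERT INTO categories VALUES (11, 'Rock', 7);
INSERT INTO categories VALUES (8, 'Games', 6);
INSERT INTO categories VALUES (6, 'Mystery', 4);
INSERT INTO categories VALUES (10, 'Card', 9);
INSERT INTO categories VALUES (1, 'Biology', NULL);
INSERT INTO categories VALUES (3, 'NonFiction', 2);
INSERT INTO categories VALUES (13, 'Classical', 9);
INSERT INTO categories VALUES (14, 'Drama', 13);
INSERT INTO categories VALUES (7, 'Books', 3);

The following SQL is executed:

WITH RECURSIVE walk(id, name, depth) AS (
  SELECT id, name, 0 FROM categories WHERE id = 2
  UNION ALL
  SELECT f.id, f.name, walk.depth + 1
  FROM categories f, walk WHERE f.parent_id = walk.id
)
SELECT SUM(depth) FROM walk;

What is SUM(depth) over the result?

8

Base: id=2 (Movies) at depth 0.
Iteration 1: rows with parent_id in {2} -> NonFiction (id 3, depth 1).
Iteration 2: rows with parent_id in {3} -> Comedy (id 5, depth 2), Books (id 7, depth 2).
Iteration 3: rows with parent_id in {5,7} -> Rock (id 11, depth 3).
Iteration 4: no rows with parent_id in {11}; recursion stops.
SUM(depth) = 0 + 1 + 2 + 2 + 3 = 8.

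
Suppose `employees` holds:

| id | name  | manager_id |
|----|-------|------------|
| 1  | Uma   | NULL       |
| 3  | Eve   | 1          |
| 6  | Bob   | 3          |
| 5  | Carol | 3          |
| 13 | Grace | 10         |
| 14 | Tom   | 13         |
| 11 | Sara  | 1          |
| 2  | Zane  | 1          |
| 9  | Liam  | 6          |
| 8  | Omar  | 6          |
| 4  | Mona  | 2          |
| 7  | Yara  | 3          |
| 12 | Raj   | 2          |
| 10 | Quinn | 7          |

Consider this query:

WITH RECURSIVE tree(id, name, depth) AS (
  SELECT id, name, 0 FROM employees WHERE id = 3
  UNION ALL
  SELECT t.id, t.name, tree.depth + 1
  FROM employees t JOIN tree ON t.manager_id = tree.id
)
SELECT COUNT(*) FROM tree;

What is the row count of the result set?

Base: id=3 (Eve) at depth 0.
Iteration 1: rows with manager_id in {3} -> Carol (id 5, depth 1), Bob (id 6, depth 1), Yara (id 7, depth 1).
Iteration 2: rows with manager_id in {5,6,7} -> Omar (id 8, depth 2), Liam (id 9, depth 2), Quinn (id 10, depth 2).
Iteration 3: rows with manager_id in {8,9,10} -> Grace (id 13, depth 3).
Iteration 4: rows with manager_id in {13} -> Tom (id 14, depth 4).
Iteration 5: no rows with manager_id in {14}; recursion stops.
Total rows emitted: 9.

9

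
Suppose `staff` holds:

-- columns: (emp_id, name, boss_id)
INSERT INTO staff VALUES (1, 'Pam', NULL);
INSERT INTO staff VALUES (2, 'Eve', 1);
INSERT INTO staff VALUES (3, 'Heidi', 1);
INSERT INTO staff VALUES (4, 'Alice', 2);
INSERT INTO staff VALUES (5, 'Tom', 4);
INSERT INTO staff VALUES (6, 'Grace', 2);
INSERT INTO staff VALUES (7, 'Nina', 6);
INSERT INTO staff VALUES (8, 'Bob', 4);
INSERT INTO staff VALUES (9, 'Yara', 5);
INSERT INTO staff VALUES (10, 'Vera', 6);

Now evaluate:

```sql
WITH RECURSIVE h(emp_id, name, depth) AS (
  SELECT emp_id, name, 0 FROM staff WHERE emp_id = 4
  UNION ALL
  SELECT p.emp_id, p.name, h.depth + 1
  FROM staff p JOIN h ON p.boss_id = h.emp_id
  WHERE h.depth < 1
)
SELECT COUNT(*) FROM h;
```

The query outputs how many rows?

Base: emp_id=4 (Alice) at depth 0.
Iteration 1: rows with boss_id in {4} -> Tom (id 5, depth 1), Bob (id 8, depth 1).
Iteration 2: depth < 1 fails for all current rows; recursion stops.
Total rows emitted: 3.

3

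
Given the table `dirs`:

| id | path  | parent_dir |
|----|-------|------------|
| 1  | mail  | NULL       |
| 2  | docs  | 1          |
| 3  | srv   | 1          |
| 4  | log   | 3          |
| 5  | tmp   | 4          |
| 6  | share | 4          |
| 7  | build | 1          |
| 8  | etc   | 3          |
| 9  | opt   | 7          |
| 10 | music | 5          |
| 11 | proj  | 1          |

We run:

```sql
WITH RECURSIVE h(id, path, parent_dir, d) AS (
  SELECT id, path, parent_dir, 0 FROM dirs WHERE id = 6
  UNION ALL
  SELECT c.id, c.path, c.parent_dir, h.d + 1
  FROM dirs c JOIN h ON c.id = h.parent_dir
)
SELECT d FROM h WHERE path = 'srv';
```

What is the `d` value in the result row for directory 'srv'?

Base: id=6 (share), parent_dir=4, d 0.
Iteration 1: join on id=4 -> log (id 4, parent_dir=3, d 1).
Iteration 2: join on id=3 -> srv (id 3, parent_dir=1, d 2).
Iteration 3: join on id=1 -> mail (id 1, parent_dir=NULL, d 3).
Iteration 4: parent_dir is NULL; no match; recursion stops.

2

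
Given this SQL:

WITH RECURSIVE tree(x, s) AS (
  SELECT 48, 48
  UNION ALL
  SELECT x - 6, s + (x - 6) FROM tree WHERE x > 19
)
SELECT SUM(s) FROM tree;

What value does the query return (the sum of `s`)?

798

Base: x=48, s=48.
Iteration 1: 48 > 19 holds -> x = 48 - 6 = 42, s = 48 + 42 = 90.
Iteration 2: 42 > 19 holds -> x = 42 - 6 = 36, s = 90 + 36 = 126.
Iteration 3: 36 > 19 holds -> x = 36 - 6 = 30, s = 126 + 30 = 156.
Iteration 4: 30 > 19 holds -> x = 30 - 6 = 24, s = 156 + 24 = 180.
Iteration 5: 24 > 19 holds -> x = 24 - 6 = 18, s = 180 + 18 = 198.
Iteration 6: 18 > 19 fails; recursion stops.
SUM(s) = 48 + 90 + 126 + 156 + 180 + 198 = 798.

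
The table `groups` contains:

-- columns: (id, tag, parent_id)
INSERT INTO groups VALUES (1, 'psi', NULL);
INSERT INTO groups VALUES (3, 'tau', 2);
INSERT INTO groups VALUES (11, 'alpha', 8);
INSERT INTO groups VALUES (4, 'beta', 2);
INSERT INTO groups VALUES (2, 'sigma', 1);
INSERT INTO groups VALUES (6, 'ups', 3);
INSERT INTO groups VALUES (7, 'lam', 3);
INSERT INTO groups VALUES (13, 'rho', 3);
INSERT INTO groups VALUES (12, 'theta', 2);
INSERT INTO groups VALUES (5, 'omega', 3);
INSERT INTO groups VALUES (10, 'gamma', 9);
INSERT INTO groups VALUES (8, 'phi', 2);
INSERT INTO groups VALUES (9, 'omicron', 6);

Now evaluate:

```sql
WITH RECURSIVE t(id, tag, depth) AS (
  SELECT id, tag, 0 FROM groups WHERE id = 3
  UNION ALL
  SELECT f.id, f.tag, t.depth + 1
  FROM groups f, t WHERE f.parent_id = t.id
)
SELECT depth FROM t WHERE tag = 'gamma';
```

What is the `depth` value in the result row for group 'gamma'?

3

Base: id=3 (tau) at depth 0.
Iteration 1: rows with parent_id in {3} -> omega (id 5, depth 1), ups (id 6, depth 1), lam (id 7, depth 1), rho (id 13, depth 1).
Iteration 2: rows with parent_id in {5,6,7,13} -> omicron (id 9, depth 2).
Iteration 3: rows with parent_id in {9} -> gamma (id 10, depth 3).
Iteration 4: no rows with parent_id in {10}; recursion stops.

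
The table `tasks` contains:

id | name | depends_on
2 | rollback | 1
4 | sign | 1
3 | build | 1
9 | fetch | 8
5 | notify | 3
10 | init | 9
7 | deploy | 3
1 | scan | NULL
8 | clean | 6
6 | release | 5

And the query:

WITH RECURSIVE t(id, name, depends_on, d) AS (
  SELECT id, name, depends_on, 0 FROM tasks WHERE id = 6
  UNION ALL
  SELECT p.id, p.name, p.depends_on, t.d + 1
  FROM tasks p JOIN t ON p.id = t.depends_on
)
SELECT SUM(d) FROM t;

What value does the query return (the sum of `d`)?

6

Base: id=6 (release), depends_on=5, d 0.
Iteration 1: join on id=5 -> notify (id 5, depends_on=3, d 1).
Iteration 2: join on id=3 -> build (id 3, depends_on=1, d 2).
Iteration 3: join on id=1 -> scan (id 1, depends_on=NULL, d 3).
Iteration 4: depends_on is NULL; no match; recursion stops.
SUM(d) = 0 + 1 + 2 + 3 = 6.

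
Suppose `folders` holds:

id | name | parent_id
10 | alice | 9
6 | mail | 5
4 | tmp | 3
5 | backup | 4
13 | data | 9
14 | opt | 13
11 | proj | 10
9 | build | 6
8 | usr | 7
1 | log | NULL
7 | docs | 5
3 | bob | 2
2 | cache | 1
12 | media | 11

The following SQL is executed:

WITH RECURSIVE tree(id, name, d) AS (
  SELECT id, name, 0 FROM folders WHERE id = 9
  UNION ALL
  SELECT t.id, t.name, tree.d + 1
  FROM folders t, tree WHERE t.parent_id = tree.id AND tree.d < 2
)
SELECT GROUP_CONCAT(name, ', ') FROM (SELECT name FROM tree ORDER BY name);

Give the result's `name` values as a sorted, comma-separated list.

alice, build, data, opt, proj

Base: id=9 (build) at d 0.
Iteration 1: rows with parent_id in {9} -> alice (id 10, d 1), data (id 13, d 1).
Iteration 2: rows with parent_id in {10,13} -> proj (id 11, d 2), opt (id 14, d 2).
Iteration 3: d < 2 fails for all current rows; recursion stops.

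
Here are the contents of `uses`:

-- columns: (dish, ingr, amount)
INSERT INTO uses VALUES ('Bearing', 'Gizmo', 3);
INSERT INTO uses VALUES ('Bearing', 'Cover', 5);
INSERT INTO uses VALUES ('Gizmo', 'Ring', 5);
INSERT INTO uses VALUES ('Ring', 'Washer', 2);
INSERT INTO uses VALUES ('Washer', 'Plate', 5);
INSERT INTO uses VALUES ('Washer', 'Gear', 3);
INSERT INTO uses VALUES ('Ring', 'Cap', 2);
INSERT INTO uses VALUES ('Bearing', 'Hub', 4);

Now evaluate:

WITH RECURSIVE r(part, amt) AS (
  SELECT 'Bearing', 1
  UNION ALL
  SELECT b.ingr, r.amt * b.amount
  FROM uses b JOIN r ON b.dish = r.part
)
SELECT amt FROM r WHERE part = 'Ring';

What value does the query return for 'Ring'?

15

Base: (Bearing, amt=1).
Iteration 1: components of {Bearing} -> Cover = 1*5 = 5, Gizmo = 1*3 = 3, Hub = 1*4 = 4.
Iteration 2: components of {Cover,Gizmo,Hub} -> Ring = 3*5 = 15.
Iteration 3: components of {Ring} -> Cap = 15*2 = 30, Washer = 15*2 = 30.
Iteration 4: components of {Cap,Washer} -> Gear = 30*3 = 90, Plate = 30*5 = 150.
Iteration 5: no further components; recursion stops.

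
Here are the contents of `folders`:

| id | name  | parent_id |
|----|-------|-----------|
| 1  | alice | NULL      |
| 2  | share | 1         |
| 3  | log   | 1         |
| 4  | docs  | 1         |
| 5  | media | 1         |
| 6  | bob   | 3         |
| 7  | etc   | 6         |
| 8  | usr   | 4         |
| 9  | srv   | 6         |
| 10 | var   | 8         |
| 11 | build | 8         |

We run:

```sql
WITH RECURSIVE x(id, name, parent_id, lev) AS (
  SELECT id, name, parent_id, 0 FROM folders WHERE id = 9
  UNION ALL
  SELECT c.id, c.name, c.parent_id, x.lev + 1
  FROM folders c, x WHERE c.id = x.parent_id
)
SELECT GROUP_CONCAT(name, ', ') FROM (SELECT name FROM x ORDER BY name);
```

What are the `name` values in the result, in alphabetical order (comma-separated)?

alice, bob, log, srv

Base: id=9 (srv), parent_id=6, lev 0.
Iteration 1: join on id=6 -> bob (id 6, parent_id=3, lev 1).
Iteration 2: join on id=3 -> log (id 3, parent_id=1, lev 2).
Iteration 3: join on id=1 -> alice (id 1, parent_id=NULL, lev 3).
Iteration 4: parent_id is NULL; no match; recursion stops.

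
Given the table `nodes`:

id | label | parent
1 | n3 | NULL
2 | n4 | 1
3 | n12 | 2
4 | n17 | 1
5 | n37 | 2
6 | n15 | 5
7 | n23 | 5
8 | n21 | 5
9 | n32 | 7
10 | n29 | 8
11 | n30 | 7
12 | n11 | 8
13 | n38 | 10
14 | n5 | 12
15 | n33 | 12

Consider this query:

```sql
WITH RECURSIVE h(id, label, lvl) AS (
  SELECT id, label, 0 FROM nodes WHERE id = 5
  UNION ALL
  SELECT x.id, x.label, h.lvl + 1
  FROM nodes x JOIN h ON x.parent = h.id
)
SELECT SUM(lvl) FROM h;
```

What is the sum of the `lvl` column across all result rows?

20

Base: id=5 (n37) at lvl 0.
Iteration 1: rows with parent in {5} -> n15 (id 6, lvl 1), n23 (id 7, lvl 1), n21 (id 8, lvl 1).
Iteration 2: rows with parent in {6,7,8} -> n32 (id 9, lvl 2), n29 (id 10, lvl 2), n30 (id 11, lvl 2), n11 (id 12, lvl 2).
Iteration 3: rows with parent in {9,10,11,12} -> n38 (id 13, lvl 3), n5 (id 14, lvl 3), n33 (id 15, lvl 3).
Iteration 4: no rows with parent in {13,14,15}; recursion stops.
SUM(lvl) = 0 + 1 + 1 + 1 + 2 + 2 + 2 + 2 + 3 + 3 + 3 = 20.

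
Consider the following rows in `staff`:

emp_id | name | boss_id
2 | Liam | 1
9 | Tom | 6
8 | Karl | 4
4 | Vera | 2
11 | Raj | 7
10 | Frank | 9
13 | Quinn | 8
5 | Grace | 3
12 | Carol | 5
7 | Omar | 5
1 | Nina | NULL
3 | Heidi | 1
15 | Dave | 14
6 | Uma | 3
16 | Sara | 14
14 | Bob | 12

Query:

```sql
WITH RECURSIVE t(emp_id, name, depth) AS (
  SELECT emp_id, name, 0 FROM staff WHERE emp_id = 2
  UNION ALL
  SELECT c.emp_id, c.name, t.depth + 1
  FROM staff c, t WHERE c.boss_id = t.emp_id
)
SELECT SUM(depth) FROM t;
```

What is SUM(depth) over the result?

6

Base: emp_id=2 (Liam) at depth 0.
Iteration 1: rows with boss_id in {2} -> Vera (id 4, depth 1).
Iteration 2: rows with boss_id in {4} -> Karl (id 8, depth 2).
Iteration 3: rows with boss_id in {8} -> Quinn (id 13, depth 3).
Iteration 4: no rows with boss_id in {13}; recursion stops.
SUM(depth) = 0 + 1 + 2 + 3 = 6.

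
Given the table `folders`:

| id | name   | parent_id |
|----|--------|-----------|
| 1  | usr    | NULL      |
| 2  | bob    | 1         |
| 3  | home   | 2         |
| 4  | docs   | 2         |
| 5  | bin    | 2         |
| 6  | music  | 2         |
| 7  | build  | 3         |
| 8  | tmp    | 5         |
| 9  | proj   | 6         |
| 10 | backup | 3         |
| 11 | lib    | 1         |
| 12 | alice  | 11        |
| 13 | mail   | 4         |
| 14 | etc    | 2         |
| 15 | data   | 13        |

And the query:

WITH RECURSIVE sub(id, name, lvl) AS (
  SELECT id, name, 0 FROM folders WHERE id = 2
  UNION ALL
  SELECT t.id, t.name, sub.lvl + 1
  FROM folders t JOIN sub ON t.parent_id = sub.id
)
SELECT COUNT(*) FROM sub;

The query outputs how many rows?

Base: id=2 (bob) at lvl 0.
Iteration 1: rows with parent_id in {2} -> home (id 3, lvl 1), docs (id 4, lvl 1), bin (id 5, lvl 1), music (id 6, lvl 1), etc (id 14, lvl 1).
Iteration 2: rows with parent_id in {3,4,5,6,14} -> build (id 7, lvl 2), tmp (id 8, lvl 2), proj (id 9, lvl 2), backup (id 10, lvl 2), mail (id 13, lvl 2).
Iteration 3: rows with parent_id in {7,8,9,10,13} -> data (id 15, lvl 3).
Iteration 4: no rows with parent_id in {15}; recursion stops.
Total rows emitted: 12.

12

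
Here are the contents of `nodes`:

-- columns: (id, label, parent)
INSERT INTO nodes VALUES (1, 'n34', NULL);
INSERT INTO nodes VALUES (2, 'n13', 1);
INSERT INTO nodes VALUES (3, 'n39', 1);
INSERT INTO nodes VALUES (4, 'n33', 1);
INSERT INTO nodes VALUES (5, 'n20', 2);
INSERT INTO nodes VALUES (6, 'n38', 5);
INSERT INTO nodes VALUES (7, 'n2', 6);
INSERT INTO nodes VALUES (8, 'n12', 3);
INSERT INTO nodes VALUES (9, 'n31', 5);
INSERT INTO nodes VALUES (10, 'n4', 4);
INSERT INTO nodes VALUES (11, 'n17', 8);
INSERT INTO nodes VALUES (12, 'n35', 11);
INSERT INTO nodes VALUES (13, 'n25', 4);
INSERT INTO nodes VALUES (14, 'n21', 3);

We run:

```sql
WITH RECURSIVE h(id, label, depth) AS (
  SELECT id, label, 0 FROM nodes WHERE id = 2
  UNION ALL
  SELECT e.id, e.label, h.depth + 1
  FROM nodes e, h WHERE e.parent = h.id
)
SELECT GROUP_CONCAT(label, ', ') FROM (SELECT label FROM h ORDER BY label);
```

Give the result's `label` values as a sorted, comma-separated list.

Base: id=2 (n13) at depth 0.
Iteration 1: rows with parent in {2} -> n20 (id 5, depth 1).
Iteration 2: rows with parent in {5} -> n38 (id 6, depth 2), n31 (id 9, depth 2).
Iteration 3: rows with parent in {6,9} -> n2 (id 7, depth 3).
Iteration 4: no rows with parent in {7}; recursion stops.

n13, n2, n20, n31, n38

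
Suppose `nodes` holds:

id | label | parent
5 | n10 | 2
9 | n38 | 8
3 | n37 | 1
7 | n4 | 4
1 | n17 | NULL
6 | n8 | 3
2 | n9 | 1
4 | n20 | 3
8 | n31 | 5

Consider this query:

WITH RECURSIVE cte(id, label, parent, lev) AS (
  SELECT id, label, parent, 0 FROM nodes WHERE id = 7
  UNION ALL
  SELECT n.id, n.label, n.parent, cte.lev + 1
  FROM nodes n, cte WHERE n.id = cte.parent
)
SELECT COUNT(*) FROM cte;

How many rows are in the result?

Base: id=7 (n4), parent=4, lev 0.
Iteration 1: join on id=4 -> n20 (id 4, parent=3, lev 1).
Iteration 2: join on id=3 -> n37 (id 3, parent=1, lev 2).
Iteration 3: join on id=1 -> n17 (id 1, parent=NULL, lev 3).
Iteration 4: parent is NULL; no match; recursion stops.
Total rows emitted: 4.

4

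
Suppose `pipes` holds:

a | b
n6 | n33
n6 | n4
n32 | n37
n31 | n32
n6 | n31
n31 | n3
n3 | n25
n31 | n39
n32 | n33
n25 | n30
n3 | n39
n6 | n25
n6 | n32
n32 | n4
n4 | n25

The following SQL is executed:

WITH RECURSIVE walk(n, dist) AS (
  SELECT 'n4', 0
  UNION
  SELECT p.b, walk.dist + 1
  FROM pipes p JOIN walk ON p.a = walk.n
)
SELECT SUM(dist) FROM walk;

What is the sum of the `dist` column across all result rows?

Base: (n4, dist=0).
Iteration 1: edges from {n4} -> (n25, dist=1).
Iteration 2: edges from {n25} -> (n30, dist=2).
Iteration 3: no outgoing edges from {n30}; recursion stops.
SUM(dist) = 0 + 1 + 2 = 3.

3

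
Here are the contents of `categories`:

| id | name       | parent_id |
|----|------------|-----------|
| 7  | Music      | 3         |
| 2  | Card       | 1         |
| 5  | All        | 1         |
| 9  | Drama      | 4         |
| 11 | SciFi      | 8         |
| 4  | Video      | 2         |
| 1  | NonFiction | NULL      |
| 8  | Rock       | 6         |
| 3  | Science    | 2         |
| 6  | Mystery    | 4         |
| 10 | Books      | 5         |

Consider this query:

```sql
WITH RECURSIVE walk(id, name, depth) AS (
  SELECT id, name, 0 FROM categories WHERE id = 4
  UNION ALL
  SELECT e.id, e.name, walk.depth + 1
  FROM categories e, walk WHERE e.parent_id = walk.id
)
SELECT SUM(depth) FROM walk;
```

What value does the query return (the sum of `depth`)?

7

Base: id=4 (Video) at depth 0.
Iteration 1: rows with parent_id in {4} -> Mystery (id 6, depth 1), Drama (id 9, depth 1).
Iteration 2: rows with parent_id in {6,9} -> Rock (id 8, depth 2).
Iteration 3: rows with parent_id in {8} -> SciFi (id 11, depth 3).
Iteration 4: no rows with parent_id in {11}; recursion stops.
SUM(depth) = 0 + 1 + 1 + 2 + 3 = 7.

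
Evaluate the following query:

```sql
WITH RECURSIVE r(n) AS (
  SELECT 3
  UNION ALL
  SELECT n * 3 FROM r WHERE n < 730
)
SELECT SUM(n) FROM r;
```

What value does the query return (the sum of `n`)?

3279

Base: n=3.
Iteration 1: 3 < 730 holds -> n = 3 * 3 = 9.
Iteration 2: 9 < 730 holds -> n = 9 * 3 = 27.
Iteration 3: 27 < 730 holds -> n = 27 * 3 = 81.
Iteration 4: 81 < 730 holds -> n = 81 * 3 = 243.
Iteration 5: 243 < 730 holds -> n = 243 * 3 = 729.
Iteration 6: 729 < 730 holds -> n = 729 * 3 = 2187.
Iteration 7: 2187 < 730 fails; recursion stops.
SUM(n) = 3 + 9 + 27 + 81 + 243 + 729 + 2187 = 3279.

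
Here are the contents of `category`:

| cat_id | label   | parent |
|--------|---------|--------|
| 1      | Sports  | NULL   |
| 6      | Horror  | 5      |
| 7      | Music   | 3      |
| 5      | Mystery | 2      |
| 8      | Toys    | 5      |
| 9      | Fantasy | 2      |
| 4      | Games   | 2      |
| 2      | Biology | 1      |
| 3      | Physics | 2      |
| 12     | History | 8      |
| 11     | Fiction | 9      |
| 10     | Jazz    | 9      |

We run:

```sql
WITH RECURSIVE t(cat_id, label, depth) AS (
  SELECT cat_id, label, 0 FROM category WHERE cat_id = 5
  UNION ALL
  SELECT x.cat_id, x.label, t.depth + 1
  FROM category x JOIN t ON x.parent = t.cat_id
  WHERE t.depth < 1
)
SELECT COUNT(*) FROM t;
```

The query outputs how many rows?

Base: cat_id=5 (Mystery) at depth 0.
Iteration 1: rows with parent in {5} -> Horror (id 6, depth 1), Toys (id 8, depth 1).
Iteration 2: depth < 1 fails for all current rows; recursion stops.
Total rows emitted: 3.

3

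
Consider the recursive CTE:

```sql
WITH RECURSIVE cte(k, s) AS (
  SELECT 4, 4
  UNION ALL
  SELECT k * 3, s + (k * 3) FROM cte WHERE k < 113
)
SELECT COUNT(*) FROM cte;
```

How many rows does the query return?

Base: k=4, s=4.
Iteration 1: 4 < 113 holds -> k = 4 * 3 = 12, s = 4 + 12 = 16.
Iteration 2: 12 < 113 holds -> k = 12 * 3 = 36, s = 16 + 36 = 52.
Iteration 3: 36 < 113 holds -> k = 36 * 3 = 108, s = 52 + 108 = 160.
Iteration 4: 108 < 113 holds -> k = 108 * 3 = 324, s = 160 + 324 = 484.
Iteration 5: 324 < 113 fails; recursion stops.
Total rows emitted: 5.

5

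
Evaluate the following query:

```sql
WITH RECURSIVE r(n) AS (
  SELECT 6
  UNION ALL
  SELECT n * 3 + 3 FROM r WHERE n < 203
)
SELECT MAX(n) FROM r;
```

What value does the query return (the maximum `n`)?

Base: n=6.
Iteration 1: 6 < 203 holds -> n = 6 * 3 + 3 = 21.
Iteration 2: 21 < 203 holds -> n = 21 * 3 + 3 = 66.
Iteration 3: 66 < 203 holds -> n = 66 * 3 + 3 = 201.
Iteration 4: 201 < 203 holds -> n = 201 * 3 + 3 = 606.
Iteration 5: 606 < 203 fails; recursion stops.
n values: 6, 21, 66, 201, 606; the maximum is 606.

606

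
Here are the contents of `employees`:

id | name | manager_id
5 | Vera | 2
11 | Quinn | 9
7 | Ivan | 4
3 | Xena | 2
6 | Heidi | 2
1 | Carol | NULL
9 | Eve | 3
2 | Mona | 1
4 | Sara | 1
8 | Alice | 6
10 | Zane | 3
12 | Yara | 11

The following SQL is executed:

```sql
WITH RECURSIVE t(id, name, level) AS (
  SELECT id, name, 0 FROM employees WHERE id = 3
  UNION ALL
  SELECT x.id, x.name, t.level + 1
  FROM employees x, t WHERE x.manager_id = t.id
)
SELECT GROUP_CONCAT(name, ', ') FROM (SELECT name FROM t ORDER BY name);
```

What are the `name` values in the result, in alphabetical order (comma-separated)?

Eve, Quinn, Xena, Yara, Zane

Base: id=3 (Xena) at level 0.
Iteration 1: rows with manager_id in {3} -> Eve (id 9, level 1), Zane (id 10, level 1).
Iteration 2: rows with manager_id in {9,10} -> Quinn (id 11, level 2).
Iteration 3: rows with manager_id in {11} -> Yara (id 12, level 3).
Iteration 4: no rows with manager_id in {12}; recursion stops.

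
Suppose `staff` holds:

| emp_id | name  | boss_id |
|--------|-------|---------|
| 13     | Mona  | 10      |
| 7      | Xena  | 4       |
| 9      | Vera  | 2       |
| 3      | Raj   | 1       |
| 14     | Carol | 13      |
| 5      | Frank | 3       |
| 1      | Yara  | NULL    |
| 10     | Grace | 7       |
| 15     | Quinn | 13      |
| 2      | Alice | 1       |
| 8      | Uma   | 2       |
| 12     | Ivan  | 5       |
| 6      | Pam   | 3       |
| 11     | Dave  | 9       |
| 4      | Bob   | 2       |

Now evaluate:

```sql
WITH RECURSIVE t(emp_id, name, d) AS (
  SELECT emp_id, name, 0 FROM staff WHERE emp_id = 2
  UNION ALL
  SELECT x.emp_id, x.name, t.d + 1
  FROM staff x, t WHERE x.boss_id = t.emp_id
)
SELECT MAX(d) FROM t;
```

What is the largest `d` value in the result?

Base: emp_id=2 (Alice) at d 0.
Iteration 1: rows with boss_id in {2} -> Bob (id 4, d 1), Uma (id 8, d 1), Vera (id 9, d 1).
Iteration 2: rows with boss_id in {4,8,9} -> Xena (id 7, d 2), Dave (id 11, d 2).
Iteration 3: rows with boss_id in {7,11} -> Grace (id 10, d 3).
Iteration 4: rows with boss_id in {10} -> Mona (id 13, d 4).
Iteration 5: rows with boss_id in {13} -> Carol (id 14, d 5), Quinn (id 15, d 5).
Iteration 6: no rows with boss_id in {14,15}; recursion stops.
d values: 0, 1, 1, 1, 2, 2, 3, 4, 5, 5; the maximum is 5.

5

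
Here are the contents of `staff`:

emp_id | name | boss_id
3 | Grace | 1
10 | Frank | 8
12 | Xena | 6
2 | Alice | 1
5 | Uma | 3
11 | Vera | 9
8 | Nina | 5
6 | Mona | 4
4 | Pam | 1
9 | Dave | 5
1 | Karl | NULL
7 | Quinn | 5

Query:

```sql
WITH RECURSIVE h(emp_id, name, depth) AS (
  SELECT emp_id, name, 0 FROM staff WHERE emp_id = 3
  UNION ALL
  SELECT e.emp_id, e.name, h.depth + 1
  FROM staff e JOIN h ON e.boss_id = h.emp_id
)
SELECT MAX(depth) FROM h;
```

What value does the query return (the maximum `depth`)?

3

Base: emp_id=3 (Grace) at depth 0.
Iteration 1: rows with boss_id in {3} -> Uma (id 5, depth 1).
Iteration 2: rows with boss_id in {5} -> Quinn (id 7, depth 2), Nina (id 8, depth 2), Dave (id 9, depth 2).
Iteration 3: rows with boss_id in {7,8,9} -> Frank (id 10, depth 3), Vera (id 11, depth 3).
Iteration 4: no rows with boss_id in {10,11}; recursion stops.
depth values: 0, 1, 2, 2, 2, 3, 3; the maximum is 3.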